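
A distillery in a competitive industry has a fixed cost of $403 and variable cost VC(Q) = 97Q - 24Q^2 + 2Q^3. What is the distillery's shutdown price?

The shutdown price is the minimum of AVC. VC = 97Q - 24Q^2 + 2Q^3, so AVC = 97 - 24Q + 2Q^2.
dAVC/dQ = -24 + 4Q = 0 gives Q = 6. min AVC = 97 - 24·6 + 2·6^2 = 25.
For P < $25 the firm produces nothing.

$25 per unit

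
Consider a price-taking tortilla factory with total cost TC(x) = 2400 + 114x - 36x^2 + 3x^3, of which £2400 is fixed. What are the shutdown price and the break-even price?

Shutdown price = £6; break-even price = £294

AVC = 114 - 36x + 3x^2; minimized at x = 6, giving min AVC = £6. That is the shutdown price.
ATC = 2400/x + 114 - 36x + 3x^2. Setting dATC/dx = −2400/x^2 − 36 + 6x = 0 gives x = 10 (since 6·10^3 − 36·10^2 = 2400).
min ATC = 2400/10 + 114 − 36·10 + 3·10^2 = £294. That is the break-even price.
Between these two prices the firm operates at a loss; above £294 it earns a profit.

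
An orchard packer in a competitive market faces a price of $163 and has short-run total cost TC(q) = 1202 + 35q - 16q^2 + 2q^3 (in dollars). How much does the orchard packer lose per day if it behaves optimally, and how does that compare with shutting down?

Profit = -$178 at q = 8

AVC = 35 - 16q + 2q^2 has its minimum $3 at q = 4; price $163 clears that bar, so the firm operates.
MC = 35 - 32q + 6q^2. Setting P = MC and taking the root on the rising branch gives q* = 8.
TR = 163·8 = 1304. TC = 1202 + 280 = 1482. Profit = 1304 − 1482 = -$178.
Shutting down would mean losing the fixed cost of $1202, so operating at a loss of $178 is better by $1024.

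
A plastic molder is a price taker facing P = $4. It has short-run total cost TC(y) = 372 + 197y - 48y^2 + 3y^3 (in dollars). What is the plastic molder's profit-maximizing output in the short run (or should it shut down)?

Variable cost is VC = 197y - 48y^2 + 3y^3, so AVC = VC/y = 197 - 48y + 3y^2 and MC = dTC/dy = 197 - 96y + 9y^2.
AVC is minimized where dAVC/dy = -48 + 6y = 0, at y = 8; min AVC = 197 - 48·8 + 3·8^2 = $5.
Since P = $4 < min AVC = $5, price fails to cover variable cost at any output.
Best response: produce nothing and absorb the $372 fixed cost.

Shut down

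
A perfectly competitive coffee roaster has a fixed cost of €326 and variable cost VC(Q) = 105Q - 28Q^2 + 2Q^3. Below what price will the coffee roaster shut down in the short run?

€7 per unit

Short-run supply begins at min AVC. From VC = 105Q - 28Q^2 + 2Q^3, AVC = 105 - 28Q + 2Q^2.
At the minimum of AVC, MC = AVC. MC = 105 - 56Q + 6Q^2; setting MC = AVC gives 4Q^2 - 28Q = 0, so Q = 7. min AVC = 7.
For P < €7 the firm produces nothing.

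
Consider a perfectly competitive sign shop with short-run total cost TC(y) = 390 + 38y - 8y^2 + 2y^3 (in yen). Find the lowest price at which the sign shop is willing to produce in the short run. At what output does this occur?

¥30 per unit, at y = 2

The firm shuts down when price falls below the minimum of average variable cost. AVC = VC/y = 38 - 8y + 2y^2.
dAVC/dy = -8 + 4y = 0 gives y = 2. min AVC = 38 - 8·2 + 2·2^2 = 30.
So the shutdown price is ¥30.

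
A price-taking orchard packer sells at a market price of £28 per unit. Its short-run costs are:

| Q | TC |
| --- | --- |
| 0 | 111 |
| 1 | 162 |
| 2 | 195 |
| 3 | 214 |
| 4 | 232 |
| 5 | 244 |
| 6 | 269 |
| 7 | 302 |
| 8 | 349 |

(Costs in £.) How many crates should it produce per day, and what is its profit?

Q = 6; profit = -£101

Profit at each row (π = 28Q − TC): Q=0: -111; Q=1: -134; Q=2: -139; Q=3: -130; Q=4: -120; Q=5: -104; Q=6: -101; Q=7: -106; Q=8: -125.
Profit is maximized at Q = 6. AVC there is 158/6 = £26.33 ≤ P, so producing beats shutting down (which would give -£111).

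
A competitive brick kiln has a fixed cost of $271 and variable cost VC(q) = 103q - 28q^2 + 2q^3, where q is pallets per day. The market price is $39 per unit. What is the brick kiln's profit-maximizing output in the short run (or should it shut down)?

Produce at q = 8

From TC, MC = TC'(q) = 103 - 56q + 6q^2 and AVC = VC/q = 103 - 28q + 2q^2.
AVC is minimized where dAVC/dq = -28 + 4q = 0, at q = 7; min AVC = 103 - 28·7 + 2·7^2 = $5.
Because $39 ≥ $5, revenue can cover variable cost; the firm operates.
Set P = MC: 39 = 103 - 56q + 6q^2 → 64 - 56q + 6q^2 = 0. The roots are q = 4/3 and q = 8; the profit-maximizing output is on the rising part of MC, so q* = 8.
Check: AVC at q = 8 is $7 ≤ P, so revenue covers variable cost.
Profit = P·q − TC = 39·8 − 327 = -$15, a loss, but smaller than the $271 fixed cost the firm would lose by shutting down.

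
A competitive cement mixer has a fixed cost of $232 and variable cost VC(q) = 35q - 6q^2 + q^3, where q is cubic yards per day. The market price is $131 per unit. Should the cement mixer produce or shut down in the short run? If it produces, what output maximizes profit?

From TC, MC = TC'(q) = 35 - 12q + 3q^2 and AVC = VC/q = 35 - 6q + q^2.
AVC is minimized where dAVC/dq = -6 + 2q = 0, at q = 3; min AVC = 35 - 6·3 + 3^2 = $26.
Because $131 ≥ $26, revenue can cover variable cost; the firm operates.
P = MC gives -96 - 12q + 3q^2 = 0, with roots -4 and 8. Take the larger (rising MC): q* = 8.
Check: AVC at q = 8 is $51 ≤ P, so revenue covers variable cost.
Profit = P·q − TC = 131·8 − 640 = $408.

Produce at q = 8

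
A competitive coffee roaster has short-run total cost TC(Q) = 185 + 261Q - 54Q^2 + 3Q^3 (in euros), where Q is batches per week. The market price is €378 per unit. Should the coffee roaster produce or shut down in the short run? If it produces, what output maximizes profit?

Produce at Q = 13

From TC, MC = TC'(Q) = 261 - 108Q + 9Q^2 and AVC = VC/Q = 261 - 54Q + 3Q^2.
AVC hits its minimum where MC = AVC, at Q = 9, giving min AVC = 261 - 54·9 + 3·9^2 = €18.
Since P = €378 ≥ min AVC = €18, price covers variable cost and the firm should produce.
P = MC gives -117 - 108Q + 9Q^2 = 0, with roots -1 and 13. Take the larger (rising MC): Q* = 13.
Check: AVC at Q = 13 is €66 ≤ P, so revenue covers variable cost.
Profit = P·Q − TC = 378·13 − 1043 = €3871.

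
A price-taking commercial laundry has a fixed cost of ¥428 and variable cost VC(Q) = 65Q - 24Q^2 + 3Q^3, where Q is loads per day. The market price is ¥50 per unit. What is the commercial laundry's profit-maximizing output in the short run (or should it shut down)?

Produce at Q = 5

Strip out fixed cost: VC = 65Q - 24Q^2 + 3Q^3. Then AVC = 65 - 24Q + 3Q^2 and MC = 65 - 48Q + 9Q^2.
The AVC parabola has its vertex at Q = 24/6 = 4, where AVC = 65 - 24·4 + 3·4^2 = ¥17.
Since P = ¥50 ≥ min AVC = ¥17, price covers variable cost and the firm should produce.
Solving P = MC: 15 - 48Q + 9Q^2 = 0 ⇒ Q = 1/3 or 5. On the upward-sloping branch, Q* = 5.
Check: AVC at Q = 5 is ¥20 ≤ P, so revenue covers variable cost.
Profit = P·Q − TC = 50·5 − 528 = -¥278, a loss, but smaller than the ¥428 fixed cost the firm would lose by shutting down.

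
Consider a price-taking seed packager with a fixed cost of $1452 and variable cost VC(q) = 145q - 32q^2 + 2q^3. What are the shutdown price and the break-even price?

Shutdown price = min AVC. AVC = 145 - 32q + 2q^2, with vertex at q = 8 and minimum $17.
ATC = 1452/q + 145 - 32q + 2q^2. Setting dATC/dq = −1452/q^2 − 32 + 4q = 0 gives q = 11 (since 4·11^3 − 32·11^2 = 1452).
min ATC = 1452/11 + 145 − 32·11 + 2·11^2 = $167. That is the break-even price.
Between these two prices the firm operates at a loss; above $167 it earns a profit.

Shutdown price = $17; break-even price = $167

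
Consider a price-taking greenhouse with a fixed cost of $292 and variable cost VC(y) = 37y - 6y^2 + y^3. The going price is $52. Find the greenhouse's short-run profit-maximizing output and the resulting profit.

AVC = 37 - 6y + y^2 has its minimum $28 at y = 3; price $52 clears that bar, so the firm operates.
With MC = 37 - 12y + 3y^2, P = MC on the upward-sloping part at y* = 5.
TR = 52·5 = 260. TC = 292 + 160 = 452. Profit = 260 − 452 = -$192.
That loss of $192 beats the $292 the firm would lose by shutting down; producing recovers $100 of fixed cost.

Profit = -$192 at y = 5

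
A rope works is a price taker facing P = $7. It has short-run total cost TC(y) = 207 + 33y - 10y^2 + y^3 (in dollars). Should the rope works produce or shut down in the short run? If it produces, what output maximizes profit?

Shut down

From TC, MC = TC'(y) = 33 - 20y + 3y^2 and AVC = VC/y = 33 - 10y + y^2.
AVC is minimized where dAVC/dy = -10 + 2y = 0, at y = 5; min AVC = 33 - 10·5 + 5^2 = $8.
Since P = $7 < min AVC = $8, price fails to cover variable cost at any output.
Shutting down limits the loss to fixed cost, $207.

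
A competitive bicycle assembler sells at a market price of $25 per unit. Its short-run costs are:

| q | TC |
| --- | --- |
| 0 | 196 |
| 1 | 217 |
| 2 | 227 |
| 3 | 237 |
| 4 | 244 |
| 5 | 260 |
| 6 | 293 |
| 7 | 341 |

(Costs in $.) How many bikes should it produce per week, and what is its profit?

q = 5; profit = -$135

Profit at each row (π = 25q − TC): q=0: -196; q=1: -192; q=2: -177; q=3: -162; q=4: -144; q=5: -135; q=6: -143; q=7: -166.
Profit is maximized at q = 5. AVC there is 64/5 = $12.80 ≤ P, so producing beats shutting down (which would give -$196).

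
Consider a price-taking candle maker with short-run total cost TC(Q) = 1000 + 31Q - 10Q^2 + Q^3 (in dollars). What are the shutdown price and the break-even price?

Shutdown price = min AVC. AVC = 31 - 10Q + Q^2, with vertex at Q = 5 and minimum $6.
ATC = 1000/Q + 31 - 10Q + Q^2. Setting dATC/dQ = −1000/Q^2 − 10 + 2Q = 0 gives Q = 10 (since 2·10^3 − 10·10^2 = 1000).
min ATC = 1000/10 + 31 − 10·10 + 10^2 = $131. That is the break-even price.
For $6 ≤ P < $131 the firm produces at a loss; below $6 it shuts down.

Shutdown price = $6; break-even price = $131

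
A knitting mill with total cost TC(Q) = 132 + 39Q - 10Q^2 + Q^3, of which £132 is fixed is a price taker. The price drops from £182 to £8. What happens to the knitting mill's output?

Output falls from 11 to 0 (the firm shuts down)

MC = 39 - 20Q + 3Q^2; the shutdown threshold is min AVC = £14 (at Q = 5).
With P = £182 above the shutdown price, P = MC gives Q = 11.
At P = £8 < min AVC = £14, price no longer covers variable cost at any output, so the firm shuts down: Q = 0.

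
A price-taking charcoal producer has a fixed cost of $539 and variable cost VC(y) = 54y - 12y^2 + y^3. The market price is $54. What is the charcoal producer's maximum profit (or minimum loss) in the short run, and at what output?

Profit = -$283 at y = 8

AVC = 54 - 12y + y^2 has its minimum $18 at y = 6; price $54 clears that bar, so the firm operates.
MC = 54 - 24y + 3y^2. Setting P = MC and taking the root on the rising branch gives y* = 8.
TR = 54·8 = 432. TC = 539 + 176 = 715. Profit = 432 − 715 = -$283.
Shutting down would mean losing the fixed cost of $539, so operating at a loss of $283 is better by $256.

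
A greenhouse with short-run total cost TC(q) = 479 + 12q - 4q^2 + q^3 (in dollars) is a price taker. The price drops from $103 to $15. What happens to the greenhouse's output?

Output falls from 7 to 3

MC = 12 - 8q + 3q^2; the shutdown threshold is min AVC = $8 (at q = 2).
With P = $103 above the shutdown price, P = MC gives q = 7.
At P = $15 ≥ min AVC, set P = MC: q = 3. The firm stays open but cuts output.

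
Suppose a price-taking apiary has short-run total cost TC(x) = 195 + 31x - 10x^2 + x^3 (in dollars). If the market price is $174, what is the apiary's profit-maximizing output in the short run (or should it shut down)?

Produce at x = 11

Strip out fixed cost: VC = 31x - 10x^2 + x^3. Then AVC = 31 - 10x + x^2 and MC = 31 - 20x + 3x^2.
The AVC parabola has its vertex at x = 10/2 = 5, where AVC = 31 - 10·5 + 5^2 = $6.
Since P = $174 ≥ min AVC = $6, price covers variable cost and the firm should produce.
Solving P = MC: -143 - 20x + 3x^2 = 0 ⇒ x = -13/3 or 11. On the upward-sloping branch, x* = 11.
Check: AVC at x = 11 is $42 ≤ P, so revenue covers variable cost.
Profit = P·x − TC = 174·11 − 657 = $1257.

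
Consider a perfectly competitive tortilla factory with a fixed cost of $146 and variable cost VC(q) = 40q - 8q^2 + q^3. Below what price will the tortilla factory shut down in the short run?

$24 per unit

The firm shuts down when price falls below the minimum of average variable cost. AVC = VC/q = 40 - 8q + q^2.
dAVC/dq = -8 + 2q = 0 gives q = 4. min AVC = 40 - 8·4 + 4^2 = 24.
For P < $24 the firm produces nothing.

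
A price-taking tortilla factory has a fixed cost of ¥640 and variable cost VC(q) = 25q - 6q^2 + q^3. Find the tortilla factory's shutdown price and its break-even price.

Shutdown price = min AVC. AVC = 25 - 6q + q^2, with vertex at q = 3 and minimum ¥16.
ATC = 640/q + 25 - 6q + q^2. Setting dATC/dq = −640/q^2 − 6 + 2q = 0 gives q = 8 (since 2·8^3 − 6·8^2 = 640).
min ATC = 640/8 + 25 − 6·8 + 8^2 = ¥121. That is the break-even price.
Between these two prices the firm operates at a loss; above ¥121 it earns a profit.

Shutdown price = ¥16; break-even price = ¥121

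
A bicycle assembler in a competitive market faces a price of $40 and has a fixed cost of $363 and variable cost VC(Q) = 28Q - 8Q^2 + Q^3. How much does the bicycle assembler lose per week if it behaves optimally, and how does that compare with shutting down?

Profit = -$219 at Q = 6

AVC = 28 - 8Q + Q^2; min AVC = $12 at Q = 4. Since P = $40 ≥ min AVC, the firm produces.
MC = 28 - 16Q + 3Q^2. Setting P = MC and taking the root on the rising branch gives Q* = 6.
TR = 40·6 = 240. TC = 363 + 96 = 459. Profit = 240 − 459 = -$219.
Shutting down would mean losing the fixed cost of $363, so operating at a loss of $219 is better by $144.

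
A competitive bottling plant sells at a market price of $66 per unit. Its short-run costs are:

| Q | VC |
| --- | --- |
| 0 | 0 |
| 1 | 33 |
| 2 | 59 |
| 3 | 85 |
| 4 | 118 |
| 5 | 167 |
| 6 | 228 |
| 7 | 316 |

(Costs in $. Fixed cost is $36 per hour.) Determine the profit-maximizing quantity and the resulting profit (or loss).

Tabulate TR − TC: Q=0: -36; Q=1: -3; Q=2: 37; Q=3: 77; Q=4: 110; Q=5: 127; Q=6: 132; Q=7: 110.
Profit is maximized at Q = 6. AVC there is 228/6 = $38 ≤ P, so producing beats shutting down (which would give -$36).

Q = 6; profit = $132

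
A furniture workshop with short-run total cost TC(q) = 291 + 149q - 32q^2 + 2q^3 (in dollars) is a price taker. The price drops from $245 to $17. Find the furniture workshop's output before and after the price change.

Output falls from 12 to 0 (the firm shuts down)

AVC = 149 - 32q + 2q^2, minimized at q = 8 where min AVC = $21. MC = 149 - 64q + 6q^2.
With P = $245 above the shutdown price, P = MC gives q = 12.
At P = $17 < min AVC = $21, price no longer covers variable cost at any output, so the firm shuts down: q = 0.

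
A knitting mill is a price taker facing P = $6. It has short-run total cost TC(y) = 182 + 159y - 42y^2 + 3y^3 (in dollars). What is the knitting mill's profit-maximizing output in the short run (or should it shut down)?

Variable cost is VC = 159y - 42y^2 + 3y^3, so AVC = VC/y = 159 - 42y + 3y^2 and MC = dTC/dy = 159 - 84y + 9y^2.
AVC hits its minimum where MC = AVC, at y = 7, giving min AVC = 159 - 42·7 + 3·7^2 = $12.
With P < min AVC ($6 < $12), every unit sold adds to the loss.
Shutting down limits the loss to fixed cost, $182.

Shut down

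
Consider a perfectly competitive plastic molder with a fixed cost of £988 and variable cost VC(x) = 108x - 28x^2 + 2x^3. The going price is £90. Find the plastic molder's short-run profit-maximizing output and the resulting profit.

AVC = 108 - 28x + 2x^2 has its minimum £10 at x = 7; price £90 clears that bar, so the firm operates.
With MC = 108 - 56x + 6x^2, P = MC on the upward-sloping part at x* = 9.
TR = 90·9 = 810. TC = 988 + 162 = 1150. Profit = 810 − 1150 = -£340.
That loss of £340 beats the £988 the firm would lose by shutting down; producing recovers £648 of fixed cost.

Profit = -£340 at x = 9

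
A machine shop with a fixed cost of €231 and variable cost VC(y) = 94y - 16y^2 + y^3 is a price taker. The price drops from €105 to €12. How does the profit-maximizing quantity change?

Output falls from 11 to 0 (the firm shuts down)

AVC = 94 - 16y + y^2, minimized at y = 8 where min AVC = €30. MC = 94 - 32y + 3y^2.
With P = €105 above the shutdown price, P = MC gives y = 11.
At P = €12 < min AVC = €30, price no longer covers variable cost at any output, so the firm shuts down: y = 0.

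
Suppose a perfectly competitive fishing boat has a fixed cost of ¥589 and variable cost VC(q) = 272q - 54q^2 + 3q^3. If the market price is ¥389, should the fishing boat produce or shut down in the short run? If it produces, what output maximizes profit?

Produce at q = 13

Variable cost is VC = 272q - 54q^2 + 3q^3, so AVC = VC/q = 272 - 54q + 3q^2 and MC = dTC/dq = 272 - 108q + 9q^2.
AVC is minimized where dAVC/dq = -54 + 6q = 0, at q = 9; min AVC = 272 - 54·9 + 3·9^2 = ¥29.
P = ¥389 exceeds min AVC = ¥29, so the firm stays open.
Solving P = MC: -117 - 108q + 9q^2 = 0 ⇒ q = -1 or 13. On the upward-sloping branch, q* = 13.
Check: AVC at q = 13 is ¥77 ≤ P, so revenue covers variable cost.
Profit = P·q − TC = 389·13 − 1590 = ¥3467.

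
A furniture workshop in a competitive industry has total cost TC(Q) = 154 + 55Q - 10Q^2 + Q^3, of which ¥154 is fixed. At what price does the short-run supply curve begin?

Short-run supply begins at min AVC. From VC = 55Q - 10Q^2 + Q^3, AVC = 55 - 10Q + Q^2.
dAVC/dQ = -10 + 2Q = 0 gives Q = 5. min AVC = 55 - 10·5 + 5^2 = 30.
So the shutdown price is ¥30.

¥30 per unit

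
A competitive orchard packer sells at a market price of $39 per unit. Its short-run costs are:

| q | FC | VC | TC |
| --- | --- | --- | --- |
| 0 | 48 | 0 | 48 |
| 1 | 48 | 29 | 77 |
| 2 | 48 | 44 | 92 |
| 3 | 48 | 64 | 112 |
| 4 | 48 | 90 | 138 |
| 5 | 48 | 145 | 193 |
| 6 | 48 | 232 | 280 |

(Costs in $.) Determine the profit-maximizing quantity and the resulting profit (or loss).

Profit at each row (π = 39q − TC): q=0: -48; q=1: -38; q=2: -14; q=3: 5; q=4: 18; q=5: 2; q=6: -46.
Profit is maximized at q = 4. AVC there is 90/4 = $22.50 ≤ P, so producing beats shutting down (which would give -$48).

q = 4; profit = $18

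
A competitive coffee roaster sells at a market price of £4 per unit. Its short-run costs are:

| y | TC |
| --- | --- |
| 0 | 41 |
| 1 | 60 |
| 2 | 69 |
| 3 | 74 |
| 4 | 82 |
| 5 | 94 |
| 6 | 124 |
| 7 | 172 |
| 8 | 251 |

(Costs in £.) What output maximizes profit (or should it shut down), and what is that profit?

y = 0 (shut down); profit = -£41

Compute π = P·y − TC at each output: y=0: -41; y=1: -56; y=2: -61; y=3: -62; y=4: -66; y=5: -74; y=6: -100; y=7: -144; y=8: -219.
Profit is highest at y = 0. Equivalently, the lowest AVC in the table is 41/4 ≈ £10.25 at y = 4, and P = £4 falls below it — price never covers variable cost, so the firm shuts down and loses only its fixed cost.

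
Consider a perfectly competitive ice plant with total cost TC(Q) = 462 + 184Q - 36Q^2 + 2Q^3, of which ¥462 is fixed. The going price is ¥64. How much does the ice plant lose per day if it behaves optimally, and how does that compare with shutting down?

Profit = -¥62 at Q = 10

AVC = 184 - 36Q + 2Q^2 has its minimum ¥22 at Q = 9; price ¥64 clears that bar, so the firm operates.
MC = 184 - 72Q + 6Q^2. Setting P = MC and taking the root on the rising branch gives Q* = 10.
TR = 64·10 = 640. TC = 462 + 240 = 702. Profit = 640 − 702 = -¥62.
By producing, the firm covers all variable cost plus ¥400 of fixed cost; shutting down would lose the full ¥462.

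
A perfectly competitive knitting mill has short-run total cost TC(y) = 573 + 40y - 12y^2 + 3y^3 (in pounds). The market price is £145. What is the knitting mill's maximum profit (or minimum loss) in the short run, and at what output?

Profit = -£123 at y = 5

AVC = 40 - 12y + 3y^2 has its minimum £28 at y = 2; price £145 clears that bar, so the firm operates.
MC = 40 - 24y + 9y^2. Setting P = MC and taking the root on the rising branch gives y* = 5.
TR = 145·5 = 725. TC = 573 + 275 = 848. Profit = 725 − 848 = -£123.
By producing, the firm covers all variable cost plus £450 of fixed cost; shutting down would lose the full £573.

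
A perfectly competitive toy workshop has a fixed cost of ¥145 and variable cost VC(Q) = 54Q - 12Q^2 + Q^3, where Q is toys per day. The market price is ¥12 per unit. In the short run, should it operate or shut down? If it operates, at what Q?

Shut down

Variable cost is VC = 54Q - 12Q^2 + Q^3, so AVC = VC/Q = 54 - 12Q + Q^2 and MC = dTC/dQ = 54 - 24Q + 3Q^2.
AVC hits its minimum where MC = AVC, at Q = 6, giving min AVC = 54 - 12·6 + 6^2 = ¥18.
Since P = ¥12 < min AVC = ¥18, price fails to cover variable cost at any output.
Best response: produce nothing and absorb the ¥145 fixed cost.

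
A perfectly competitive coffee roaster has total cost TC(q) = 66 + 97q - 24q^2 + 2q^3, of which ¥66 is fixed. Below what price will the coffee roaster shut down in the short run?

The firm shuts down when price falls below the minimum of average variable cost. AVC = VC/q = 97 - 24q + 2q^2.
dAVC/dq = -24 + 4q = 0 gives q = 6. min AVC = 97 - 24·6 + 2·6^2 = 25.
For P < ¥25 the firm produces nothing.

¥25 per unit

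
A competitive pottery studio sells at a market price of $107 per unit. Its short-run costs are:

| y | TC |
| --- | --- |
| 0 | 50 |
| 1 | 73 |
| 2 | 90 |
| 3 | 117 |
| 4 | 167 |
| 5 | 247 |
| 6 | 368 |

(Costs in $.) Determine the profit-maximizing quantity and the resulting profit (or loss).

Compute π = P·y − TC at each output: y=0: -50; y=1: 34; y=2: 124; y=3: 204; y=4: 261; y=5: 288; y=6: 274.
Profit is maximized at y = 5. AVC there is 197/5 = $39.40 ≤ P, so producing beats shutting down (which would give -$50).

y = 5; profit = $288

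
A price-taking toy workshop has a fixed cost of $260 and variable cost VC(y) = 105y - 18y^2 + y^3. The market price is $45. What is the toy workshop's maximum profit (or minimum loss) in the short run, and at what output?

AVC = 105 - 18y + y^2; min AVC = $24 at y = 9. Since P = $45 ≥ min AVC, the firm produces.
MC = 105 - 36y + 3y^2. Setting P = MC and taking the root on the rising branch gives y* = 10.
TR = 45·10 = 450. TC = 260 + 250 = 510. Profit = 450 − 510 = -$60.
That loss of $60 beats the $260 the firm would lose by shutting down; producing recovers $200 of fixed cost.

Profit = -$60 at y = 10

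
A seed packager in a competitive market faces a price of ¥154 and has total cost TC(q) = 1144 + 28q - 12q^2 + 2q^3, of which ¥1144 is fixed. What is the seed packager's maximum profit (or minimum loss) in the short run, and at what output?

Profit = -¥360 at q = 7

AVC = 28 - 12q + 2q^2; min AVC = ¥10 at q = 3. Since P = ¥154 ≥ min AVC, the firm produces.
MC = 28 - 24q + 6q^2. Setting P = MC and taking the root on the rising branch gives q* = 7.
TR = 154·7 = 1078. TC = 1144 + 294 = 1438. Profit = 1078 − 1438 = -¥360.
That loss of ¥360 beats the ¥1144 the firm would lose by shutting down; producing recovers ¥784 of fixed cost.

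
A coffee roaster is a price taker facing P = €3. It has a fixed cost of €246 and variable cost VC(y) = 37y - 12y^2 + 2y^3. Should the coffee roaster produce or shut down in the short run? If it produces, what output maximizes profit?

Shut down

From TC, MC = TC'(y) = 37 - 24y + 6y^2 and AVC = VC/y = 37 - 12y + 2y^2.
The AVC parabola has its vertex at y = 12/4 = 3, where AVC = 37 - 12·3 + 2·3^2 = €19.
P = €3 lies below min AVC = €19; no output level covers variable cost.
Shutting down limits the loss to fixed cost, €246.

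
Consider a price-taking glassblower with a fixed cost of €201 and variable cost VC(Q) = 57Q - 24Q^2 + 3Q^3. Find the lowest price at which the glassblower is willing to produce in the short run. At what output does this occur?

€9 per unit, at Q = 4

Short-run supply begins at min AVC. From VC = 57Q - 24Q^2 + 3Q^3, AVC = 57 - 24Q + 3Q^2.
At the minimum of AVC, MC = AVC. MC = 57 - 48Q + 9Q^2; setting MC = AVC gives 6Q^2 - 24Q = 0, so Q = 4. min AVC = 9.
The firm shuts down for any P below €9.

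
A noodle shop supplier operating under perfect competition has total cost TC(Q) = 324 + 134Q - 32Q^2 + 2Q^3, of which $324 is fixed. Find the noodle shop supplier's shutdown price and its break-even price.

AVC = 134 - 32Q + 2Q^2; minimized at Q = 8, giving min AVC = $6. That is the shutdown price.
ATC = 324/Q + 134 - 32Q + 2Q^2. Setting dATC/dQ = −324/Q^2 − 32 + 4Q = 0 gives Q = 9 (since 4·9^3 − 32·9^2 = 324).
min ATC = 324/9 + 134 − 32·9 + 2·9^2 = $44. That is the break-even price.
Between these two prices the firm operates at a loss; above $44 it earns a profit.

Shutdown price = $6; break-even price = $44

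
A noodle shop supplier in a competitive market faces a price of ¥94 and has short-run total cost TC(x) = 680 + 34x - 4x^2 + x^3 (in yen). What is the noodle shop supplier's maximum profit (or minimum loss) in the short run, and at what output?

Profit = -¥392 at x = 6

AVC = 34 - 4x + x^2; min AVC = ¥30 at x = 2. Since P = ¥94 ≥ min AVC, the firm produces.
With MC = 34 - 8x + 3x^2, P = MC on the upward-sloping part at x* = 6.
TR = 94·6 = 564. TC = 680 + 276 = 956. Profit = 564 − 956 = -¥392.
That loss of ¥392 beats the ¥680 the firm would lose by shutting down; producing recovers ¥288 of fixed cost.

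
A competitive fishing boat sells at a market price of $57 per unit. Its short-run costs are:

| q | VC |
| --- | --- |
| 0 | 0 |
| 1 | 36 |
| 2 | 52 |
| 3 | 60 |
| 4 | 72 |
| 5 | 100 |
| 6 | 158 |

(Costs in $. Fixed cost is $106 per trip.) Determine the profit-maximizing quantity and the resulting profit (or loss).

Profit at each row (π = 57q − TC): q=0: -106; q=1: -85; q=2: -44; q=3: 5; q=4: 50; q=5: 79; q=6: 78.
Profit is maximized at q = 5. AVC there is 100/5 = $20 ≤ P, so producing beats shutting down (which would give -$106).

q = 5; profit = $79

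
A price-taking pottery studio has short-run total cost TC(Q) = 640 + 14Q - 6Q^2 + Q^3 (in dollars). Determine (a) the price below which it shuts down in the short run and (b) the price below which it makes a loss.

Shutdown price = $5; break-even price = $110

AVC = 14 - 6Q + Q^2; minimized at Q = 3, giving min AVC = $5. That is the shutdown price.
ATC = 640/Q + 14 - 6Q + Q^2. Setting dATC/dQ = −640/Q^2 − 6 + 2Q = 0 gives Q = 8 (since 2·8^3 − 6·8^2 = 640).
min ATC = 640/8 + 14 − 6·8 + 8^2 = $110. That is the break-even price.
For $5 ≤ P < $110 the firm produces at a loss; below $5 it shuts down.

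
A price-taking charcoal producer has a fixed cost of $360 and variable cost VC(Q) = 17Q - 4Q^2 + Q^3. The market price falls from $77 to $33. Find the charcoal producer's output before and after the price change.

Output falls from 6 to 4

AVC = 17 - 4Q + Q^2, minimized at Q = 2 where min AVC = $13. MC = 17 - 8Q + 3Q^2.
At P = $77 ≥ min AVC, set P = MC on the rising branch: Q = 6.
At P = $33 ≥ min AVC, set P = MC: Q = 4. The firm stays open but cuts output.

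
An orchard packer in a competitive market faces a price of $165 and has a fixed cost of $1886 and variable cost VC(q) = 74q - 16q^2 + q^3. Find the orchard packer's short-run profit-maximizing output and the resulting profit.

AVC = 74 - 16q + q^2; min AVC = $10 at q = 8. Since P = $165 ≥ min AVC, the firm produces.
MC = 74 - 32q + 3q^2. Setting P = MC and taking the root on the rising branch gives q* = 13.
TR = 165·13 = 2145. TC = 1886 + 455 = 2341. Profit = 2145 − 2341 = -$196.
That loss of $196 beats the $1886 the firm would lose by shutting down; producing recovers $1690 of fixed cost.

Profit = -$196 at q = 13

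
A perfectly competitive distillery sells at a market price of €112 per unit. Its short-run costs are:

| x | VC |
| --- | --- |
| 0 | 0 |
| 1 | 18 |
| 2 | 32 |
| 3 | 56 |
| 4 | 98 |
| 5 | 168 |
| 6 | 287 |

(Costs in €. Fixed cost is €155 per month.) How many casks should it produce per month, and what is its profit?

x = 5; profit = €237

Compute π = P·x − TC at each output: x=0: -155; x=1: -61; x=2: 37; x=3: 125; x=4: 195; x=5: 237; x=6: 230.
Profit is maximized at x = 5. AVC there is 168/5 = €33.60 ≤ P, so producing beats shutting down (which would give -€155).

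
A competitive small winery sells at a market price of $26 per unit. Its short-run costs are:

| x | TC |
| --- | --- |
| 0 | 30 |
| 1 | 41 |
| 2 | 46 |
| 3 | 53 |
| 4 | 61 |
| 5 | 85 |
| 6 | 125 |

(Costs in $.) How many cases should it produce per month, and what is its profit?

Compute π = P·x − TC at each output: x=0: -30; x=1: -15; x=2: 6; x=3: 25; x=4: 43; x=5: 45; x=6: 31.
Profit is maximized at x = 5. AVC there is 55/5 = $11 ≤ P, so producing beats shutting down (which would give -$30).

x = 5; profit = $45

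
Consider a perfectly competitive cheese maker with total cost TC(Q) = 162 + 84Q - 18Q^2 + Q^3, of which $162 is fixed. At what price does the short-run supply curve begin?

$3 per unit

Short-run supply begins at min AVC. From VC = 84Q - 18Q^2 + Q^3, AVC = 84 - 18Q + Q^2.
At the minimum of AVC, MC = AVC. MC = 84 - 36Q + 3Q^2; setting MC = AVC gives 2Q^2 - 18Q = 0, so Q = 9. min AVC = 3.
For P < $3 the firm produces nothing.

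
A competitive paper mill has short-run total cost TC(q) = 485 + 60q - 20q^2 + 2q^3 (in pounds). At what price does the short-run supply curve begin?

£10 per unit

The shutdown price is the minimum of AVC. VC = 60q - 20q^2 + 2q^3, so AVC = 60 - 20q + 2q^2.
dAVC/dq = -20 + 4q = 0 gives q = 5. min AVC = 60 - 20·5 + 2·5^2 = 10.
For P < £10 the firm produces nothing.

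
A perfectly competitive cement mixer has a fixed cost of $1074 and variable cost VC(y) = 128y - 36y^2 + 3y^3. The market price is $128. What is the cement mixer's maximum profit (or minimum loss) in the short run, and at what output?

AVC = 128 - 36y + 3y^2 has its minimum $20 at y = 6; price $128 clears that bar, so the firm operates.
With MC = 128 - 72y + 9y^2, P = MC on the upward-sloping part at y* = 8.
TR = 128·8 = 1024. TC = 1074 + 256 = 1330. Profit = 1024 − 1330 = -$306.
By producing, the firm covers all variable cost plus $768 of fixed cost; shutting down would lose the full $1074.

Profit = -$306 at y = 8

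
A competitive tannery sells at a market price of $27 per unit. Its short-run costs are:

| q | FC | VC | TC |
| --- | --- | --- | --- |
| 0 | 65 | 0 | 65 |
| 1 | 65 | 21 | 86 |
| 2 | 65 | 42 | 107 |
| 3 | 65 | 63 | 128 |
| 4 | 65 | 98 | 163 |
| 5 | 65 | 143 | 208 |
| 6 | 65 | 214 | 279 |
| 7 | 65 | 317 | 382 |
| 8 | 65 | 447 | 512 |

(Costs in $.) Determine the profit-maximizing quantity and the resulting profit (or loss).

q = 3; profit = -$47

Tabulate TR − TC: q=0: -65; q=1: -59; q=2: -53; q=3: -47; q=4: -55; q=5: -73; q=6: -117; q=7: -193; q=8: -296.
Profit is maximized at q = 3. AVC there is 63/3 = $21 ≤ P, so producing beats shutting down (which would give -$65).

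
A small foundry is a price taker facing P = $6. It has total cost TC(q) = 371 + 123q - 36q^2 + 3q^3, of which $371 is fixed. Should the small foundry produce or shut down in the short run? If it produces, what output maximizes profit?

Shut down

From TC, MC = TC'(q) = 123 - 72q + 9q^2 and AVC = VC/q = 123 - 36q + 3q^2.
The AVC parabola has its vertex at q = 36/6 = 6, where AVC = 123 - 36·6 + 3·6^2 = $15.
P = $6 lies below min AVC = $15; no output level covers variable cost.
Best response: produce nothing and absorb the $371 fixed cost.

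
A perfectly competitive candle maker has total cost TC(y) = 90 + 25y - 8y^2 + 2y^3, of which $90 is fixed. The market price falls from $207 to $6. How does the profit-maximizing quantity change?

AVC = 25 - 8y + 2y^2, minimized at y = 2 where min AVC = $17. MC = 25 - 16y + 6y^2.
With P = $207 above the shutdown price, P = MC gives y = 7.
At P = $6 < min AVC = $17, price no longer covers variable cost at any output, so the firm shuts down: y = 0.

Output falls from 7 to 0 (the firm shuts down)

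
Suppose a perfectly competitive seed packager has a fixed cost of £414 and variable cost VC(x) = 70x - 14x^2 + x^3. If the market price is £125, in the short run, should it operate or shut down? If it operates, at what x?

Produce at x = 11

From TC, MC = TC'(x) = 70 - 28x + 3x^2 and AVC = VC/x = 70 - 14x + x^2.
AVC is minimized where dAVC/dx = -14 + 2x = 0, at x = 7; min AVC = 70 - 14·7 + 7^2 = £21.
Since P = £125 ≥ min AVC = £21, price covers variable cost and the firm should produce.
P = MC gives -55 - 28x + 3x^2 = 0, with roots -5/3 and 11. Take the larger (rising MC): x* = 11.
Check: AVC at x = 11 is £37 ≤ P, so revenue covers variable cost.
Profit = P·x − TC = 125·11 − 821 = £554.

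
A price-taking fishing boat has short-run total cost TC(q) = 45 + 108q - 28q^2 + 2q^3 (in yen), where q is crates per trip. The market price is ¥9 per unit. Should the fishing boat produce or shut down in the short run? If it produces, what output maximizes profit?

Variable cost is VC = 108q - 28q^2 + 2q^3, so AVC = VC/q = 108 - 28q + 2q^2 and MC = dTC/dq = 108 - 56q + 6q^2.
AVC hits its minimum where MC = AVC, at q = 7, giving min AVC = 108 - 28·7 + 2·7^2 = ¥10.
P = ¥9 lies below min AVC = ¥10; no output level covers variable cost.
The firm minimizes its loss by shutting down and losing only its fixed cost of ¥45.

Shut down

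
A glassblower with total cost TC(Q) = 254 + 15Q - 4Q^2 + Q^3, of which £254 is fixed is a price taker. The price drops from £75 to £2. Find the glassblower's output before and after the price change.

AVC = 15 - 4Q + Q^2, minimized at Q = 2 where min AVC = £11. MC = 15 - 8Q + 3Q^2.
With P = £75 above the shutdown price, P = MC gives Q = 6.
At P = £2 < min AVC = £11, price no longer covers variable cost at any output, so the firm shuts down: Q = 0.

Output falls from 6 to 0 (the firm shuts down)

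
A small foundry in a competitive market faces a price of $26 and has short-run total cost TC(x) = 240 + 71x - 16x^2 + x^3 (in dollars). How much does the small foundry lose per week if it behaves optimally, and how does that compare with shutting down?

AVC = 71 - 16x + x^2 has its minimum $7 at x = 8; price $26 clears that bar, so the firm operates.
MC = 71 - 32x + 3x^2. Setting P = MC and taking the root on the rising branch gives x* = 9.
TR = 26·9 = 234. TC = 240 + 72 = 312. Profit = 234 − 312 = -$78.
By producing, the firm covers all variable cost plus $162 of fixed cost; shutting down would lose the full $240.

Profit = -$78 at x = 9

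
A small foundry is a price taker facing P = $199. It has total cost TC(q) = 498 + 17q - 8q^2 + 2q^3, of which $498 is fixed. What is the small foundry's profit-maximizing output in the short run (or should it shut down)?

Produce at q = 7

From TC, MC = TC'(q) = 17 - 16q + 6q^2 and AVC = VC/q = 17 - 8q + 2q^2.
The AVC parabola has its vertex at q = 8/4 = 2, where AVC = 17 - 8·2 + 2·2^2 = $9.
P = $199 exceeds min AVC = $9, so the firm stays open.
Solving P = MC: -182 - 16q + 6q^2 = 0 ⇒ q = -13/3 or 7. On the upward-sloping branch, q* = 7.
Check: AVC at q = 7 is $59 ≤ P, so revenue covers variable cost.
Profit = P·q − TC = 199·7 − 911 = $482.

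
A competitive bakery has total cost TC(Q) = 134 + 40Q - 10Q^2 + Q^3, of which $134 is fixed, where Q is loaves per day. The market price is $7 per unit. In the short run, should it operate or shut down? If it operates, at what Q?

Shut down

Variable cost is VC = 40Q - 10Q^2 + Q^3, so AVC = VC/Q = 40 - 10Q + Q^2 and MC = dTC/dQ = 40 - 20Q + 3Q^2.
The AVC parabola has its vertex at Q = 10/2 = 5, where AVC = 40 - 10·5 + 5^2 = $15.
Since P = $7 < min AVC = $15, price fails to cover variable cost at any output.
The firm minimizes its loss by shutting down and losing only its fixed cost of $134.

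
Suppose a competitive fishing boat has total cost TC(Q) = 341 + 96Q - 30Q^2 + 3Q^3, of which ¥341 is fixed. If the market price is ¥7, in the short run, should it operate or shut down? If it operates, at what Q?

Strip out fixed cost: VC = 96Q - 30Q^2 + 3Q^3. Then AVC = 96 - 30Q + 3Q^2 and MC = 96 - 60Q + 9Q^2.
The AVC parabola has its vertex at Q = 30/6 = 5, where AVC = 96 - 30·5 + 3·5^2 = ¥21.
Since P = ¥7 < min AVC = ¥21, price fails to cover variable cost at any output.
The firm minimizes its loss by shutting down and losing only its fixed cost of ¥341.

Shut down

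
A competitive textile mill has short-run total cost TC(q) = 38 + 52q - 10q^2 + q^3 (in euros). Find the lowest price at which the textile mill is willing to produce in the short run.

The firm shuts down when price falls below the minimum of average variable cost. AVC = VC/q = 52 - 10q + q^2.
At the minimum of AVC, MC = AVC. MC = 52 - 20q + 3q^2; setting MC = AVC gives 2q^2 - 10q = 0, so q = 5. min AVC = 27.
For P < €27 the firm produces nothing.

€27 per unit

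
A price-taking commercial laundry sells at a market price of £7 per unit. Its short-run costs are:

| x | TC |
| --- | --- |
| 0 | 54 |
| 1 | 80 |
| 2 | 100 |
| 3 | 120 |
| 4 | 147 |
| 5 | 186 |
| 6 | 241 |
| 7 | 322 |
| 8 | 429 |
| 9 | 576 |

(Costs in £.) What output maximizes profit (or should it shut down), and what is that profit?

Profit at each row (π = 7x − TC): x=0: -54; x=1: -73; x=2: -86; x=3: -99; x=4: -119; x=5: -151; x=6: -199; x=7: -273; x=8: -373; x=9: -513.
Profit is highest at x = 0. Equivalently, the lowest AVC in the table is 66/3 ≈ £22 at x = 3, and P = £7 falls below it — price never covers variable cost, so the firm shuts down and loses only its fixed cost.

x = 0 (shut down); profit = -£54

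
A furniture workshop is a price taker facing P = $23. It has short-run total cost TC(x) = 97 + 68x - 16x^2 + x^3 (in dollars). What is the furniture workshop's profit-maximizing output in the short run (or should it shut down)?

Strip out fixed cost: VC = 68x - 16x^2 + x^3. Then AVC = 68 - 16x + x^2 and MC = 68 - 32x + 3x^2.
AVC is minimized where dAVC/dx = -16 + 2x = 0, at x = 8; min AVC = 68 - 16·8 + 8^2 = $4.
Because $23 ≥ $4, revenue can cover variable cost; the firm operates.
Solving P = MC: 45 - 32x + 3x^2 = 0 ⇒ x = 5/3 or 9. On the upward-sloping branch, x* = 9.
Check: AVC at x = 9 is $5 ≤ P, so revenue covers variable cost.
Profit = P·x − TC = 23·9 − 142 = $65.

Produce at x = 9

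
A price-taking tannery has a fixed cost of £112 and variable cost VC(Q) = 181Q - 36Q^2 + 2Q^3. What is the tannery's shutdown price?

£19 per unit

The shutdown price is the minimum of AVC. VC = 181Q - 36Q^2 + 2Q^3, so AVC = 181 - 36Q + 2Q^2.
At the minimum of AVC, MC = AVC. MC = 181 - 72Q + 6Q^2; setting MC = AVC gives 4Q^2 - 36Q = 0, so Q = 9. min AVC = 19.
The firm shuts down for any P below £19.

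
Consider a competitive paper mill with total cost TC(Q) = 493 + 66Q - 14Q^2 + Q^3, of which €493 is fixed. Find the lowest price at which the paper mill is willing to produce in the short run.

€17 per unit

Short-run supply begins at min AVC. From VC = 66Q - 14Q^2 + Q^3, AVC = 66 - 14Q + Q^2.
At the minimum of AVC, MC = AVC. MC = 66 - 28Q + 3Q^2; setting MC = AVC gives 2Q^2 - 14Q = 0, so Q = 7. min AVC = 17.
So the shutdown price is €17.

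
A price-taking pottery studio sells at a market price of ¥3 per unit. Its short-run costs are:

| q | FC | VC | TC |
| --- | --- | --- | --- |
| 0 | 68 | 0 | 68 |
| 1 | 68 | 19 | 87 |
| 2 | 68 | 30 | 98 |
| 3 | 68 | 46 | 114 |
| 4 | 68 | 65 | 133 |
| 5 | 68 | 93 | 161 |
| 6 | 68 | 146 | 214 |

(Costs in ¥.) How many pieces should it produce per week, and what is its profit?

q = 0 (shut down); profit = -¥68

Tabulate TR − TC: q=0: -68; q=1: -84; q=2: -92; q=3: -105; q=4: -121; q=5: -146; q=6: -196.
Profit is highest at q = 0. Equivalently, the lowest AVC in the table is 30/2 ≈ ¥15 at q = 2, and P = ¥3 falls below it — price never covers variable cost, so the firm shuts down and loses only its fixed cost.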